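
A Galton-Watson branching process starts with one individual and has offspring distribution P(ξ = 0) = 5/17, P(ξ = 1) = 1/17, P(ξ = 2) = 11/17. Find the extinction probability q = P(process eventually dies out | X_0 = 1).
q = 5/11

The pgf is f(s) = 5/17 + 1/17·s + 11/17·s². The extinction probability q is the smallest fixed point of f in [0, 1]. Setting s = f(s):
  11/17·s² + (1/17 − 1)·s + 5/17 = 0
  11/17·s² − (5/17 + 11/17)·s + 5/17 = 0
which factors as (s − 1)·(11/17·s − 5/17) = 0, giving roots s = 1 and s = (5/17)/(11/17) = 5/11.
Mean offspring μ = 1/17 + 2·11/17 = 23/17 > 1 (supercritical), so q < 1. The extinction probability is the smaller root: q = (5/17)/(11/17) = 5/11.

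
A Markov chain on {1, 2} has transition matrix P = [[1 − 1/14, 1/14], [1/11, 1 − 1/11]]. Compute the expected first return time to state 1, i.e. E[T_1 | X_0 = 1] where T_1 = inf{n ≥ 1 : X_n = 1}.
E[T_1 | X_0 = 1] = 1/π_1 = 25/14

For an irreducible recurrent Markov chain with stationary distribution π, E[T_i | X_0 = i] = 1/π_i (Kac's formula). Here π_1 = (1/11)/(1/14 + 1/11) = (1/11)/(25/154) = 14/25, so E[T_1 | X_0 = 1] = 1/π_1 = (1/14 + 1/11)/(1/11) = (25/154)/(1/11) = 25/14.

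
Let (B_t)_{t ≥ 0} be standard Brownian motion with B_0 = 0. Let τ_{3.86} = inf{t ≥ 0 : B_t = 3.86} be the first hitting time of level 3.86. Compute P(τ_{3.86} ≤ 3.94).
P(τ_{3.86} ≤ 3.94) = 2(1 − Φ(3.86/√3.94)) = 2(1 − Φ(1.9446)) ≈ 0.0518

By the reflection principle for standard BM, P(τ_b ≤ t) = 2 · P(B_t ≥ b). Since B_t ~ N(0, t), P(B_t ≥ 3.86) = 1 − Φ(3.86/√t) = 1 − Φ(3.86/√3.94) = 1 − Φ(1.9446) ≈ 0.02591. Doubling: P(τ_{3.86} ≤ 3.94) ≈ 2 · 0.02591 = 0.05182 ≈ 0.0518.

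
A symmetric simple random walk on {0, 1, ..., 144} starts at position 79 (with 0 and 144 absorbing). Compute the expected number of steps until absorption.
E[τ | X_0 = 79] = 5135

Let v_k = E[τ | X_0 = k]. Boundary: v_0 = v_144 = 0. Recurrence: v_k = 1 + (v_{k-1} + v_{k+1})/2 for 1 ≤ k ≤ 143. The particular solution to v_k − (v_{k-1} + v_{k+1})/2 = 1 is v_k = −k^2. Adding homogeneous solution A + B k and matching boundaries gives v_k = k (144 − k). Substituting k = 79: v_79 = 79 · 65 = 5135.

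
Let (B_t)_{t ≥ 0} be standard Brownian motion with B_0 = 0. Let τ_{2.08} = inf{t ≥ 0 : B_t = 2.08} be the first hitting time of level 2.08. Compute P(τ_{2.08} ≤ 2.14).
P(τ_{2.08} ≤ 2.14) = 2(1 − Φ(2.08/√2.14)) = 2(1 − Φ(1.4219)) ≈ 0.1551

By the reflection principle for standard BM, P(τ_b ≤ t) = 2 · P(B_t ≥ b). Since B_t ~ N(0, t), P(B_t ≥ 2.08) = 1 − Φ(2.08/√t) = 1 − Φ(2.08/√2.14) = 1 − Φ(1.4219) ≈ 0.07753. Doubling: P(τ_{2.08} ≤ 2.14) ≈ 2 · 0.07753 = 0.15506 ≈ 0.1551.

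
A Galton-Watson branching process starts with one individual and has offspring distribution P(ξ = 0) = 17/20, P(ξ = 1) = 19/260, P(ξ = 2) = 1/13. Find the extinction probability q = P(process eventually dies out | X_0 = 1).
q = 1

Mean offspring μ = 0·17/20 + 1·19/260 + 2·1/13 = 59/260 ≤ 1. For μ ≤ 1 with offspring not concentrated at 1, the Galton-Watson process goes extinct almost surely, so q = 1.
(Algebraic check: The pgf is f(s) = 17/20 + 19/260·s + 1/13·s². The extinction probability q is the smallest fixed point of f in [0, 1]. Setting s = f(s):
  1/13·s² + (19/260 − 1)·s + 17/20 = 0
  1/13·s² − (17/20 + 1/13)·s + 17/20 = 0
which factors as (s − 1)·(1/13·s − 17/20) = 0, giving roots s = 1 and s = (17/20)/(1/13) = 221/20. Since 221/20 ≥ 1, the smallest root in [0, 1] is s = 1.)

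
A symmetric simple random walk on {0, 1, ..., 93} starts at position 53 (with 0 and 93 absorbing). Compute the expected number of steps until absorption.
E[τ | X_0 = 53] = 2120

Let v_k = E[τ | X_0 = k]. Boundary: v_0 = v_93 = 0. Recurrence: v_k = 1 + (v_{k-1} + v_{k+1})/2 for 1 ≤ k ≤ 92. The particular solution to v_k − (v_{k-1} + v_{k+1})/2 = 1 is v_k = −k^2. Adding homogeneous solution A + B k and matching boundaries gives v_k = k (93 − k). Substituting k = 53: v_53 = 53 · 40 = 2120.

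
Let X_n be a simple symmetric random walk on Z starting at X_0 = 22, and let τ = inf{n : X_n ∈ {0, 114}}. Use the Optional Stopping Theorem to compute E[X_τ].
E[X_τ] = 22

X_n is a martingale and τ is a bounded-mean stopping time (indeed τ is finite a.s. with bounded expectation since the walk is in a bounded region). By the OST, E[X_τ] = E[X_0] = 22. Equivalently: E[X_τ] = 114 · P(hit 114 first) + 0 · P(hit 0 first) = 114 · (22/114) = 22.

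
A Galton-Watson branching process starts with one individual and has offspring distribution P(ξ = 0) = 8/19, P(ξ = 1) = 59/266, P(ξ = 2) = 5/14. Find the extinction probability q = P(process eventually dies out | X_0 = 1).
q = 1

Mean offspring μ = 0·8/19 + 1·59/266 + 2·5/14 = 249/266 ≤ 1. For μ ≤ 1 with offspring not concentrated at 1, the Galton-Watson process goes extinct almost surely, so q = 1.
(Algebraic check: The pgf is f(s) = 8/19 + 59/266·s + 5/14·s². The extinction probability q is the smallest fixed point of f in [0, 1]. Setting s = f(s):
  5/14·s² + (59/266 − 1)·s + 8/19 = 0
  5/14·s² − (8/19 + 5/14)·s + 8/19 = 0
which factors as (s − 1)·(5/14·s − 8/19) = 0, giving roots s = 1 and s = (8/19)/(5/14) = 112/95. Since 112/95 ≥ 1, the smallest root in [0, 1] is s = 1.)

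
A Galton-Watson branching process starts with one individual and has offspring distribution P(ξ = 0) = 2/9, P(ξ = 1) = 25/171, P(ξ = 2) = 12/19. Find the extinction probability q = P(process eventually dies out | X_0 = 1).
q = 19/54

The pgf is f(s) = 2/9 + 25/171·s + 12/19·s². The extinction probability q is the smallest fixed point of f in [0, 1]. Setting s = f(s):
  12/19·s² + (25/171 − 1)·s + 2/9 = 0
  12/19·s² − (2/9 + 12/19)·s + 2/9 = 0
which factors as (s − 1)·(12/19·s − 2/9) = 0, giving roots s = 1 and s = (2/9)/(12/19) = 19/54.
Mean offspring μ = 25/171 + 2·12/19 = 241/171 > 1 (supercritical), so q < 1. The extinction probability is the smaller root: q = (2/9)/(12/19) = 19/54.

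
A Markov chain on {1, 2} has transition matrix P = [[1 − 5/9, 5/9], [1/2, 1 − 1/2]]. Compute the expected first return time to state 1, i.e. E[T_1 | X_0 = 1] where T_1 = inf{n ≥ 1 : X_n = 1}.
E[T_1 | X_0 = 1] = 1/π_1 = 19/9

For an irreducible recurrent Markov chain with stationary distribution π, E[T_i | X_0 = i] = 1/π_i (Kac's formula). Here π_1 = (1/2)/(5/9 + 1/2) = (1/2)/(19/18) = 9/19, so E[T_1 | X_0 = 1] = 1/π_1 = (5/9 + 1/2)/(1/2) = (19/18)/(1/2) = 19/9.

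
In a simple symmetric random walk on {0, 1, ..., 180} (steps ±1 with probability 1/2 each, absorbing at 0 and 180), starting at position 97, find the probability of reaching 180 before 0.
P(hit 180 before 0) = 97/180

Let u_k = P(hit 180 before 0 | start at k). Then u_0 = 0, u_180 = 1, and u_k = u_{k-1}/2 + u_{k+1}/2 for 1 ≤ k ≤ 179. This harmonic recurrence is solved by u_k = k/180, giving u_97 = 97/180.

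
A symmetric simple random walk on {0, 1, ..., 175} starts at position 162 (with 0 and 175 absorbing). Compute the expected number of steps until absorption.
E[τ | X_0 = 162] = 2106

Let v_k = E[τ | X_0 = k]. Boundary: v_0 = v_175 = 0. Recurrence: v_k = 1 + (v_{k-1} + v_{k+1})/2 for 1 ≤ k ≤ 174. The particular solution to v_k − (v_{k-1} + v_{k+1})/2 = 1 is v_k = −k^2. Adding homogeneous solution A + B k and matching boundaries gives v_k = k (175 − k). Substituting k = 162: v_162 = 162 · 13 = 2106.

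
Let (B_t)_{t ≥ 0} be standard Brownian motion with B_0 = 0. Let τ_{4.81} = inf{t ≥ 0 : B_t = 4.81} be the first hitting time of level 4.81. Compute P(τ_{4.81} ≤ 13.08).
P(τ_{4.81} ≤ 13.08) = 2(1 − Φ(4.81/√13.08)) = 2(1 − Φ(1.3300)) ≈ 0.1835

By the reflection principle for standard BM, P(τ_b ≤ t) = 2 · P(B_t ≥ b). Since B_t ~ N(0, t), P(B_t ≥ 4.81) = 1 − Φ(4.81/√t) = 1 − Φ(4.81/√13.08) = 1 − Φ(1.3300) ≈ 0.09176. Doubling: P(τ_{4.81} ≤ 13.08) ≈ 2 · 0.09176 = 0.18352 ≈ 0.1835.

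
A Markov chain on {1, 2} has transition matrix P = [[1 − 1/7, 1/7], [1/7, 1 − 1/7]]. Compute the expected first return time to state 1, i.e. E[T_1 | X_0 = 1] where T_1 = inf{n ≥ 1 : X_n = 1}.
E[T_1 | X_0 = 1] = 1/π_1 = 2

For an irreducible recurrent Markov chain with stationary distribution π, E[T_i | X_0 = i] = 1/π_i (Kac's formula). Here π_1 = (1/7)/(1/7 + 1/7) = (1/7)/(2/7) = 1/2, so E[T_1 | X_0 = 1] = 1/π_1 = (1/7 + 1/7)/(1/7) = (2/7)/(1/7) = 2.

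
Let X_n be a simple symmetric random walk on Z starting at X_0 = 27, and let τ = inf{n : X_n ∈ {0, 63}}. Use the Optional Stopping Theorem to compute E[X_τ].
E[X_τ] = 27

X_n is a martingale and τ is a bounded-mean stopping time (indeed τ is finite a.s. with bounded expectation since the walk is in a bounded region). By the OST, E[X_τ] = E[X_0] = 27. Equivalently: E[X_τ] = 63 · P(hit 63 first) + 0 · P(hit 0 first) = 63 · (27/63) = 27.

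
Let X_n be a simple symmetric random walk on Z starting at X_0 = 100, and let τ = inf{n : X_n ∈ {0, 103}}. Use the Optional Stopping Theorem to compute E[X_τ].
E[X_τ] = 100

X_n is a martingale and τ is a bounded-mean stopping time (indeed τ is finite a.s. with bounded expectation since the walk is in a bounded region). By the OST, E[X_τ] = E[X_0] = 100. Equivalently: E[X_τ] = 103 · P(hit 103 first) + 0 · P(hit 0 first) = 103 · (100/103) = 100.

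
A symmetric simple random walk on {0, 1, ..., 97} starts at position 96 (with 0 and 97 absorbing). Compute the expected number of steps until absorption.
E[τ | X_0 = 96] = 96

Let v_k = E[τ | X_0 = k]. Boundary: v_0 = v_97 = 0. Recurrence: v_k = 1 + (v_{k-1} + v_{k+1})/2 for 1 ≤ k ≤ 96. The particular solution to v_k − (v_{k-1} + v_{k+1})/2 = 1 is v_k = −k^2. Adding homogeneous solution A + B k and matching boundaries gives v_k = k (97 − k). Substituting k = 96: v_96 = 96 · 1 = 96.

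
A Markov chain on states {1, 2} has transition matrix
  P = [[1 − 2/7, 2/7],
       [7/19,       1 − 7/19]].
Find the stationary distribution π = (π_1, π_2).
π_1 = 49/87, π_2 = 38/87

Solve πP = π with π_1 + π_2 = 1. From πP = π: π_1 · (1 − 2/7) + π_2 · 7/19 = π_1 ⇒ π_2 · 7/19 = π_1 · 2/7 ⇒ π_2/π_1 = (2/7)/(7/19) = 38/49. Together with π_1 + π_2 = 1:
  π_1 = (7/19)/(2/7 + 7/19) = (7/19)/(87/133) = 49/87,
  π_2 = (2/7)/(2/7 + 7/19) = (2/7)/(87/133) = 38/87.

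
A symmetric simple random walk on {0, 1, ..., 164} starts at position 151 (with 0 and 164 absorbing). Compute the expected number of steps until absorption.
E[τ | X_0 = 151] = 1963

Let v_k = E[τ | X_0 = k]. Boundary: v_0 = v_164 = 0. Recurrence: v_k = 1 + (v_{k-1} + v_{k+1})/2 for 1 ≤ k ≤ 163. The particular solution to v_k − (v_{k-1} + v_{k+1})/2 = 1 is v_k = −k^2. Adding homogeneous solution A + B k and matching boundaries gives v_k = k (164 − k). Substituting k = 151: v_151 = 151 · 13 = 1963.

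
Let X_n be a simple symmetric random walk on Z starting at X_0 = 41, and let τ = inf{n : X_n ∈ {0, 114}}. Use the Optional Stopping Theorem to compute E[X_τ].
E[X_τ] = 41

X_n is a martingale and τ is a bounded-mean stopping time (indeed τ is finite a.s. with bounded expectation since the walk is in a bounded region). By the OST, E[X_τ] = E[X_0] = 41. Equivalently: E[X_τ] = 114 · P(hit 114 first) + 0 · P(hit 0 first) = 114 · (41/114) = 41.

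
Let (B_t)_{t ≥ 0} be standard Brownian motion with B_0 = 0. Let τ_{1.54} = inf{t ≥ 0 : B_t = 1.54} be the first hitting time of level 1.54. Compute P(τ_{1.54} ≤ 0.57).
P(τ_{1.54} ≤ 0.57) = 2(1 − Φ(1.54/√0.57)) = 2(1 − Φ(2.0398)) ≈ 0.0414

By the reflection principle for standard BM, P(τ_b ≤ t) = 2 · P(B_t ≥ b). Since B_t ~ N(0, t), P(B_t ≥ 1.54) = 1 − Φ(1.54/√t) = 1 − Φ(1.54/√0.57) = 1 − Φ(2.0398) ≈ 0.02069. Doubling: P(τ_{1.54} ≤ 0.57) ≈ 2 · 0.02069 = 0.04138 ≈ 0.0414.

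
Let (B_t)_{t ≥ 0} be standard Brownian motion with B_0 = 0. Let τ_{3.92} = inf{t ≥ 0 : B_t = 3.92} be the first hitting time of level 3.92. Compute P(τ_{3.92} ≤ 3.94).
P(τ_{3.92} ≤ 3.94) = 2(1 − Φ(3.92/√3.94)) = 2(1 − Φ(1.9749)) ≈ 0.0483

By the reflection principle for standard BM, P(τ_b ≤ t) = 2 · P(B_t ≥ b). Since B_t ~ N(0, t), P(B_t ≥ 3.92) = 1 − Φ(3.92/√t) = 1 − Φ(3.92/√3.94) = 1 − Φ(1.9749) ≈ 0.02414. Doubling: P(τ_{3.92} ≤ 3.94) ≈ 2 · 0.02414 = 0.04828 ≈ 0.0483.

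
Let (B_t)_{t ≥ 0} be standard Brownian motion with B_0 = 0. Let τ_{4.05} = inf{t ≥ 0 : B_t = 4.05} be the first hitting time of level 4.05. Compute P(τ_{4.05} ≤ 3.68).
P(τ_{4.05} ≤ 3.68) = 2(1 − Φ(4.05/√3.68)) = 2(1 − Φ(2.1112)) ≈ 0.0348

By the reflection principle for standard BM, P(τ_b ≤ t) = 2 · P(B_t ≥ b). Since B_t ~ N(0, t), P(B_t ≥ 4.05) = 1 − Φ(4.05/√t) = 1 − Φ(4.05/√3.68) = 1 − Φ(2.1112) ≈ 0.01738. Doubling: P(τ_{4.05} ≤ 3.68) ≈ 2 · 0.01738 = 0.03476 ≈ 0.0348.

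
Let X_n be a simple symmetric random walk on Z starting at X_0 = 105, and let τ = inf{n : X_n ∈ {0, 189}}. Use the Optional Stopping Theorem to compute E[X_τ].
E[X_τ] = 105

X_n is a martingale and τ is a bounded-mean stopping time (indeed τ is finite a.s. with bounded expectation since the walk is in a bounded region). By the OST, E[X_τ] = E[X_0] = 105. Equivalently: E[X_τ] = 189 · P(hit 189 first) + 0 · P(hit 0 first) = 189 · (105/189) = 105.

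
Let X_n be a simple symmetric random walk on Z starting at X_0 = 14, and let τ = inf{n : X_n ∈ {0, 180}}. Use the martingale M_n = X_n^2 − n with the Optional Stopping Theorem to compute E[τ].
E[τ] = 2324

M_n = X_n^2 − n is a martingale (since E[X_{n+1}^2 | F_n] = X_n^2 + 1). By OST (τ has finite mean in a bounded region), E[M_τ] = E[M_0] = X_0^2 − 0 = 14^2 = 196. Also E[M_τ] = E[X_τ^2] − E[τ]. The walk exits at 0 or 180, with P(hit 180 first) = 14/180, so E[X_τ^2] = 180^2 · 14/180 + 0 = 2520. Thus E[τ] = E[X_τ^2] − E[M_τ] = 2520 − 196 = 2324 = 14(180 − 14) = 2324.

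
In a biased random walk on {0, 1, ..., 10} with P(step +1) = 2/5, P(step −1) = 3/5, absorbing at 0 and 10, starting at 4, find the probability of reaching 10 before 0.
P(hit 10 before 0) = (1 − (3/2)^4) / (1 − (3/2)^10) = 832/11605

Let u_k denote P(reach 10 before 0 | start at k). Boundary: u_0 = 0, u_10 = 1. Recurrence: u_k = 2/5·u_{k+1} + 3/5·u_{k-1} for 1 ≤ k ≤ 9. Try u_k = A + B·r^k with r = q/p = (3/5)/(2/5) = 3/2. Substitution satisfies the recurrence; boundary conditions give:
  u_k = (1 − r^k) / (1 − r^N) = (1 − (3/2)^4) / (1 − (3/2)^10) = 832/11605.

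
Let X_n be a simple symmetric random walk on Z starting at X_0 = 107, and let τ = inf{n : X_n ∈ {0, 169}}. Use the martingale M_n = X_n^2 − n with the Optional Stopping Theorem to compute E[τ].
E[τ] = 6634

M_n = X_n^2 − n is a martingale (since E[X_{n+1}^2 | F_n] = X_n^2 + 1). By OST (τ has finite mean in a bounded region), E[M_τ] = E[M_0] = X_0^2 − 0 = 107^2 = 11449. Also E[M_τ] = E[X_τ^2] − E[τ]. The walk exits at 0 or 169, with P(hit 169 first) = 107/169, so E[X_τ^2] = 169^2 · 107/169 + 0 = 18083. Thus E[τ] = E[X_τ^2] − E[M_τ] = 18083 − 11449 = 6634 = 107(169 − 107) = 6634.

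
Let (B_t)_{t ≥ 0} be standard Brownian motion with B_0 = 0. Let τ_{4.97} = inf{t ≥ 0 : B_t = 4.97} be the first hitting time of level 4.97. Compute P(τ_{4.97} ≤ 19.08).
P(τ_{4.97} ≤ 19.08) = 2(1 − Φ(4.97/√19.08)) = 2(1 − Φ(1.1378)) ≈ 0.2552

By the reflection principle for standard BM, P(τ_b ≤ t) = 2 · P(B_t ≥ b). Since B_t ~ N(0, t), P(B_t ≥ 4.97) = 1 − Φ(4.97/√t) = 1 − Φ(4.97/√19.08) = 1 − Φ(1.1378) ≈ 0.12760. Doubling: P(τ_{4.97} ≤ 19.08) ≈ 2 · 0.12760 = 0.25520 ≈ 0.2552.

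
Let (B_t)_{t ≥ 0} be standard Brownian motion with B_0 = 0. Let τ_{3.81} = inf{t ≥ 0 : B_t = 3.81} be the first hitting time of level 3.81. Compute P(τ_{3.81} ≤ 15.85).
P(τ_{3.81} ≤ 15.85) = 2(1 − Φ(3.81/√15.85)) = 2(1 − Φ(0.9570)) ≈ 0.3386

By the reflection principle for standard BM, P(τ_b ≤ t) = 2 · P(B_t ≥ b). Since B_t ~ N(0, t), P(B_t ≥ 3.81) = 1 − Φ(3.81/√t) = 1 − Φ(3.81/√15.85) = 1 − Φ(0.9570) ≈ 0.16928. Doubling: P(τ_{3.81} ≤ 15.85) ≈ 2 · 0.16928 = 0.33856 ≈ 0.3386.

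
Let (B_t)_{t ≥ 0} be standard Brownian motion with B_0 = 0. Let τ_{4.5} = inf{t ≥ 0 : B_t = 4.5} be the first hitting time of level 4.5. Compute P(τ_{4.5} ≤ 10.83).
P(τ_{4.5} ≤ 10.83) = 2(1 − Φ(4.5/√10.83)) = 2(1 − Φ(1.3674)) ≈ 0.1715

By the reflection principle for standard BM, P(τ_b ≤ t) = 2 · P(B_t ≥ b). Since B_t ~ N(0, t), P(B_t ≥ 4.5) = 1 − Φ(4.5/√t) = 1 − Φ(4.5/√10.83) = 1 − Φ(1.3674) ≈ 0.08575. Doubling: P(τ_{4.5} ≤ 10.83) ≈ 2 · 0.08575 = 0.17150 ≈ 0.1715.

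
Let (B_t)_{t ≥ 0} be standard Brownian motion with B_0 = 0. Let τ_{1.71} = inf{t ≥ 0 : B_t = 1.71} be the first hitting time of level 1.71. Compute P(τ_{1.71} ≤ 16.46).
P(τ_{1.71} ≤ 16.46) = 2(1 − Φ(1.71/√16.46)) = 2(1 − Φ(0.4215)) ≈ 0.6734

By the reflection principle for standard BM, P(τ_b ≤ t) = 2 · P(B_t ≥ b). Since B_t ~ N(0, t), P(B_t ≥ 1.71) = 1 − Φ(1.71/√t) = 1 − Φ(1.71/√16.46) = 1 − Φ(0.4215) ≈ 0.33670. Doubling: P(τ_{1.71} ≤ 16.46) ≈ 2 · 0.33670 = 0.67340 ≈ 0.6734.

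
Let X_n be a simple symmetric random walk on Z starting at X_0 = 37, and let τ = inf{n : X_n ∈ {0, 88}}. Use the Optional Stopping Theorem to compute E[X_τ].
E[X_τ] = 37

X_n is a martingale and τ is a bounded-mean stopping time (indeed τ is finite a.s. with bounded expectation since the walk is in a bounded region). By the OST, E[X_τ] = E[X_0] = 37. Equivalently: E[X_τ] = 88 · P(hit 88 first) + 0 · P(hit 0 first) = 88 · (37/88) = 37.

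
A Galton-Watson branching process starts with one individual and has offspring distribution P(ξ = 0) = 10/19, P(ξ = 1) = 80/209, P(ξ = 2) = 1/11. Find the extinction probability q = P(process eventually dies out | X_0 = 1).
q = 1

Mean offspring μ = 0·10/19 + 1·80/209 + 2·1/11 = 118/209 ≤ 1. For μ ≤ 1 with offspring not concentrated at 1, the Galton-Watson process goes extinct almost surely, so q = 1.
(Algebraic check: The pgf is f(s) = 10/19 + 80/209·s + 1/11·s². The extinction probability q is the smallest fixed point of f in [0, 1]. Setting s = f(s):
  1/11·s² + (80/209 − 1)·s + 10/19 = 0
  1/11·s² − (10/19 + 1/11)·s + 10/19 = 0
which factors as (s − 1)·(1/11·s − 10/19) = 0, giving roots s = 1 and s = (10/19)/(1/11) = 110/19. Since 110/19 ≥ 1, the smallest root in [0, 1] is s = 1.)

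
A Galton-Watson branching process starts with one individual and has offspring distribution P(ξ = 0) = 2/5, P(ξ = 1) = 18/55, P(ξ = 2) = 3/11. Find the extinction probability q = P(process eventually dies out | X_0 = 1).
q = 1

Mean offspring μ = 0·2/5 + 1·18/55 + 2·3/11 = 48/55 ≤ 1. For μ ≤ 1 with offspring not concentrated at 1, the Galton-Watson process goes extinct almost surely, so q = 1.
(Algebraic check: The pgf is f(s) = 2/5 + 18/55·s + 3/11·s². The extinction probability q is the smallest fixed point of f in [0, 1]. Setting s = f(s):
  3/11·s² + (18/55 − 1)·s + 2/5 = 0
  3/11·s² − (2/5 + 3/11)·s + 2/5 = 0
which factors as (s − 1)·(3/11·s − 2/5) = 0, giving roots s = 1 and s = (2/5)/(3/11) = 22/15. Since 22/15 ≥ 1, the smallest root in [0, 1] is s = 1.)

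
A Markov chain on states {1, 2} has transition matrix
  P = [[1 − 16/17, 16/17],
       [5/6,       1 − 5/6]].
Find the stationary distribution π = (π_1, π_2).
π_1 = 85/181, π_2 = 96/181

Solve πP = π with π_1 + π_2 = 1. From πP = π: π_1 · (1 − 16/17) + π_2 · 5/6 = π_1 ⇒ π_2 · 5/6 = π_1 · 16/17 ⇒ π_2/π_1 = (16/17)/(5/6) = 96/85. Together with π_1 + π_2 = 1:
  π_1 = (5/6)/(16/17 + 5/6) = (5/6)/(181/102) = 85/181,
  π_2 = (16/17)/(16/17 + 5/6) = (16/17)/(181/102) = 96/181.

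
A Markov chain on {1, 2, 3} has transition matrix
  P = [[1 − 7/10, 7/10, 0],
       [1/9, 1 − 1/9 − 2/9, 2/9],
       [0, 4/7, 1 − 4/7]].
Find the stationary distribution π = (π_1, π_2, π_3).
π = (4/39, 42/65, 49/195)

This is a birth-death chain on three states, which satisfies detailed balance: π_1 · P_{12} = π_2 · P_{21} and π_2 · P_{23} = π_3 · P_{32}.
From π_1 · 7/10 = π_2 · 1/9: π_2/π_1 = (7/10)/(1/9) = 63/10.
From π_2 · 2/9 = π_3 · 4/7: π_3/π_2 = (2/9)/(4/7) = 7/18.
Take π_1 proportional to 1; then unnormalized π = (1, 63/10, 49/20). Normalize by dividing by the sum 39/4:
  π = (4/39, 42/65, 49/195).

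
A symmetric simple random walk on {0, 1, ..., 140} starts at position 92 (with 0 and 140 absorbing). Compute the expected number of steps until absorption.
E[τ | X_0 = 92] = 4416

Let v_k = E[τ | X_0 = k]. Boundary: v_0 = v_140 = 0. Recurrence: v_k = 1 + (v_{k-1} + v_{k+1})/2 for 1 ≤ k ≤ 139. The particular solution to v_k − (v_{k-1} + v_{k+1})/2 = 1 is v_k = −k^2. Adding homogeneous solution A + B k and matching boundaries gives v_k = k (140 − k). Substituting k = 92: v_92 = 92 · 48 = 4416.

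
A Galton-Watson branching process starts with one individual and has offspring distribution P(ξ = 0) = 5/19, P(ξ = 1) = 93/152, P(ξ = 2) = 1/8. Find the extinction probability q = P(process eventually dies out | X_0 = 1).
q = 1

Mean offspring μ = 0·5/19 + 1·93/152 + 2·1/8 = 131/152 ≤ 1. For μ ≤ 1 with offspring not concentrated at 1, the Galton-Watson process goes extinct almost surely, so q = 1.
(Algebraic check: The pgf is f(s) = 5/19 + 93/152·s + 1/8·s². The extinction probability q is the smallest fixed point of f in [0, 1]. Setting s = f(s):
  1/8·s² + (93/152 − 1)·s + 5/19 = 0
  1/8·s² − (5/19 + 1/8)·s + 5/19 = 0
which factors as (s − 1)·(1/8·s − 5/19) = 0, giving roots s = 1 and s = (5/19)/(1/8) = 40/19. Since 40/19 ≥ 1, the smallest root in [0, 1] is s = 1.)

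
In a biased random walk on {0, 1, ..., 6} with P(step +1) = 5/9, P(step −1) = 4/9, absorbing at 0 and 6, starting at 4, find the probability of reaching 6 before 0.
P(hit 6 before 0) = (1 − (4/5)^4) / (1 − (4/5)^6) = 1025/1281

Let u_k denote P(reach 6 before 0 | start at k). Boundary: u_0 = 0, u_6 = 1. Recurrence: u_k = 5/9·u_{k+1} + 4/9·u_{k-1} for 1 ≤ k ≤ 5. Try u_k = A + B·r^k with r = q/p = (4/9)/(5/9) = 4/5. Substitution satisfies the recurrence; boundary conditions give:
  u_k = (1 − r^k) / (1 − r^N) = (1 − (4/5)^4) / (1 − (4/5)^6) = 1025/1281.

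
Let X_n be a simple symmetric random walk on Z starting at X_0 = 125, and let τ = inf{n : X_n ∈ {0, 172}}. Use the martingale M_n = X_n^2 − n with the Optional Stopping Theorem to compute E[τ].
E[τ] = 5875

M_n = X_n^2 − n is a martingale (since E[X_{n+1}^2 | F_n] = X_n^2 + 1). By OST (τ has finite mean in a bounded region), E[M_τ] = E[M_0] = X_0^2 − 0 = 125^2 = 15625. Also E[M_τ] = E[X_τ^2] − E[τ]. The walk exits at 0 or 172, with P(hit 172 first) = 125/172, so E[X_τ^2] = 172^2 · 125/172 + 0 = 21500. Thus E[τ] = E[X_τ^2] − E[M_τ] = 21500 − 15625 = 5875 = 125(172 − 125) = 5875.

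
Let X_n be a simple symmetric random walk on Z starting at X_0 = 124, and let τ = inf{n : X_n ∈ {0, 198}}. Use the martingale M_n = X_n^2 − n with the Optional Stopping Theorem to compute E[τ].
E[τ] = 9176

M_n = X_n^2 − n is a martingale (since E[X_{n+1}^2 | F_n] = X_n^2 + 1). By OST (τ has finite mean in a bounded region), E[M_τ] = E[M_0] = X_0^2 − 0 = 124^2 = 15376. Also E[M_τ] = E[X_τ^2] − E[τ]. The walk exits at 0 or 198, with P(hit 198 first) = 124/198, so E[X_τ^2] = 198^2 · 124/198 + 0 = 24552. Thus E[τ] = E[X_τ^2] − E[M_τ] = 24552 − 15376 = 9176 = 124(198 − 124) = 9176.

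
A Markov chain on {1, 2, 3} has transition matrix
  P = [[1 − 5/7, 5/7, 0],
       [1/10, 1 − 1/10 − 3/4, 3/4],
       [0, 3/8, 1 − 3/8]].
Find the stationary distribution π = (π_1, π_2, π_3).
π = (7/157, 50/157, 100/157)

This is a birth-death chain on three states, which satisfies detailed balance: π_1 · P_{12} = π_2 · P_{21} and π_2 · P_{23} = π_3 · P_{32}.
From π_1 · 5/7 = π_2 · 1/10: π_2/π_1 = (5/7)/(1/10) = 50/7.
From π_2 · 3/4 = π_3 · 3/8: π_3/π_2 = (3/4)/(3/8) = 2.
Take π_1 proportional to 1; then unnormalized π = (1, 50/7, 100/7). Normalize by dividing by the sum 157/7:
  π = (7/157, 50/157, 100/157).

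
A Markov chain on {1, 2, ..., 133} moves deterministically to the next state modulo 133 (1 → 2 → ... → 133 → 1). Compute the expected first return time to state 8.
E[T_8 | X_0 = 8] = 133

The chain cycles deterministically, so starting at state 8 it returns in exactly 133 steps. Equivalently, the stationary distribution is uniform π_j = 1/133 for every state j, so by Kac's formula E[T_8] = 1/π_8 = 133.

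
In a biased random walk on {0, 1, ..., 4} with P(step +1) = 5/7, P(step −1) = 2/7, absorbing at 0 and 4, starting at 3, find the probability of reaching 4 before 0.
P(hit 4 before 0) = (1 − (2/5)^3) / (1 − (2/5)^4) = 195/203

Let u_k denote P(reach 4 before 0 | start at k). Boundary: u_0 = 0, u_4 = 1. Recurrence: u_k = 5/7·u_{k+1} + 2/7·u_{k-1} for 1 ≤ k ≤ 3. Try u_k = A + B·r^k with r = q/p = (2/7)/(5/7) = 2/5. Substitution satisfies the recurrence; boundary conditions give:
  u_k = (1 − r^k) / (1 − r^N) = (1 − (2/5)^3) / (1 − (2/5)^4) = 195/203.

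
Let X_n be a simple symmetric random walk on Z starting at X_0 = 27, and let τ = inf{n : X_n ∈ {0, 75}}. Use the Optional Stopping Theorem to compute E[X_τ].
E[X_τ] = 27

X_n is a martingale and τ is a bounded-mean stopping time (indeed τ is finite a.s. with bounded expectation since the walk is in a bounded region). By the OST, E[X_τ] = E[X_0] = 27. Equivalently: E[X_τ] = 75 · P(hit 75 first) + 0 · P(hit 0 first) = 75 · (27/75) = 27.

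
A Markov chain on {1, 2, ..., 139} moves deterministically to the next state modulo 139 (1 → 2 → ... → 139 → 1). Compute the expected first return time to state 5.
E[T_5 | X_0 = 5] = 139

The chain cycles deterministically, so starting at state 5 it returns in exactly 139 steps. Equivalently, the stationary distribution is uniform π_j = 1/139 for every state j, so by Kac's formula E[T_5] = 1/π_5 = 139.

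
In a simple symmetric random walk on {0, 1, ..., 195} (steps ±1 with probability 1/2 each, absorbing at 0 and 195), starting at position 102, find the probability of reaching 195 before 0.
P(hit 195 before 0) = 102/195 = 34/65

Let u_k = P(hit 195 before 0 | start at k). Then u_0 = 0, u_195 = 1, and u_k = u_{k-1}/2 + u_{k+1}/2 for 1 ≤ k ≤ 194. This harmonic recurrence is solved by u_k = k/195, giving u_102 = 102/195 = 34/65.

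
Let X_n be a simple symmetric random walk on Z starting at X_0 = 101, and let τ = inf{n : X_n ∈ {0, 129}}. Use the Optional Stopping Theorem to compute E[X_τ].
E[X_τ] = 101

X_n is a martingale and τ is a bounded-mean stopping time (indeed τ is finite a.s. with bounded expectation since the walk is in a bounded region). By the OST, E[X_τ] = E[X_0] = 101. Equivalently: E[X_τ] = 129 · P(hit 129 first) + 0 · P(hit 0 first) = 129 · (101/129) = 101.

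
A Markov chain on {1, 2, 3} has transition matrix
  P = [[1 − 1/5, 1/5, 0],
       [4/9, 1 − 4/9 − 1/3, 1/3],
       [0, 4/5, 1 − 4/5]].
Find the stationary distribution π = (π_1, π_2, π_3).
π = (80/131, 36/131, 15/131)

This is a birth-death chain on three states, which satisfies detailed balance: π_1 · P_{12} = π_2 · P_{21} and π_2 · P_{23} = π_3 · P_{32}.
From π_1 · 1/5 = π_2 · 4/9: π_2/π_1 = (1/5)/(4/9) = 9/20.
From π_2 · 1/3 = π_3 · 4/5: π_3/π_2 = (1/3)/(4/5) = 5/12.
Take π_1 proportional to 1; then unnormalized π = (1, 9/20, 3/16). Normalize by dividing by the sum 131/80:
  π = (80/131, 36/131, 15/131).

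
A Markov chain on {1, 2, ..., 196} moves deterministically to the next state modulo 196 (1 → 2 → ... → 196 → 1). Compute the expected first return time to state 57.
E[T_57 | X_0 = 57] = 196

The chain cycles deterministically, so starting at state 57 it returns in exactly 196 steps. Equivalently, the stationary distribution is uniform π_j = 1/196 for every state j, so by Kac's formula E[T_57] = 1/π_57 = 196.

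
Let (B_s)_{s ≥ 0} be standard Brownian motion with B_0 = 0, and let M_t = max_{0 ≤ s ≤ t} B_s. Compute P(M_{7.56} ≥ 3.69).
P(M_{7.56} ≥ 3.69) = 2·P(B_{7.56} ≥ 3.69) = 2(1 − Φ(3.69/√7.56)) ≈ 0.1796

By the reflection principle for Brownian motion, P(M_t ≥ a) = 2 · P(B_t ≥ a) for a ≥ 0. Since B_t ~ N(0, t), P(B_t ≥ 3.69) = 1 − Φ(3.69/√t) = 1 − Φ(3.69/√7.56) = 1 − Φ(1.3420). So
  P(M_{7.56} ≥ 3.69) = 2(1 − Φ(1.3420)) ≈ 0.1796.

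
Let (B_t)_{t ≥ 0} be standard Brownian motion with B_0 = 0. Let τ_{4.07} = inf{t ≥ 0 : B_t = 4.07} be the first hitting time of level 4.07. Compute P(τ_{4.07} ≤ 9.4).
P(τ_{4.07} ≤ 9.4) = 2(1 − Φ(4.07/√9.4)) = 2(1 − Φ(1.3275)) ≈ 0.1843

By the reflection principle for standard BM, P(τ_b ≤ t) = 2 · P(B_t ≥ b). Since B_t ~ N(0, t), P(B_t ≥ 4.07) = 1 − Φ(4.07/√t) = 1 − Φ(4.07/√9.4) = 1 − Φ(1.3275) ≈ 0.09217. Doubling: P(τ_{4.07} ≤ 9.4) ≈ 2 · 0.09217 = 0.18434 ≈ 0.1843.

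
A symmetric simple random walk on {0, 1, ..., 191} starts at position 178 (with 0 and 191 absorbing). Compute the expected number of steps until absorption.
E[τ | X_0 = 178] = 2314

Let v_k = E[τ | X_0 = k]. Boundary: v_0 = v_191 = 0. Recurrence: v_k = 1 + (v_{k-1} + v_{k+1})/2 for 1 ≤ k ≤ 190. The particular solution to v_k − (v_{k-1} + v_{k+1})/2 = 1 is v_k = −k^2. Adding homogeneous solution A + B k and matching boundaries gives v_k = k (191 − k). Substituting k = 178: v_178 = 178 · 13 = 2314.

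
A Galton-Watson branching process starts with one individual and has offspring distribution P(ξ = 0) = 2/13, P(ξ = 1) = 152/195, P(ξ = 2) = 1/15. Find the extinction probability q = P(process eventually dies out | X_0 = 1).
q = 1

Mean offspring μ = 0·2/13 + 1·152/195 + 2·1/15 = 178/195 ≤ 1. For μ ≤ 1 with offspring not concentrated at 1, the Galton-Watson process goes extinct almost surely, so q = 1.
(Algebraic check: The pgf is f(s) = 2/13 + 152/195·s + 1/15·s². The extinction probability q is the smallest fixed point of f in [0, 1]. Setting s = f(s):
  1/15·s² + (152/195 − 1)·s + 2/13 = 0
  1/15·s² − (2/13 + 1/15)·s + 2/13 = 0
which factors as (s − 1)·(1/15·s − 2/13) = 0, giving roots s = 1 and s = (2/13)/(1/15) = 30/13. Since 30/13 ≥ 1, the smallest root in [0, 1] is s = 1.)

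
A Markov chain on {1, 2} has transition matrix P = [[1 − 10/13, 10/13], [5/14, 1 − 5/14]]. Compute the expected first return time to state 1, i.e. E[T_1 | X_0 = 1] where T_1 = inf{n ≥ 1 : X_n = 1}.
E[T_1 | X_0 = 1] = 1/π_1 = 41/13

For an irreducible recurrent Markov chain with stationary distribution π, E[T_i | X_0 = i] = 1/π_i (Kac's formula). Here π_1 = (5/14)/(10/13 + 5/14) = (5/14)/(205/182) = 13/41, so E[T_1 | X_0 = 1] = 1/π_1 = (10/13 + 5/14)/(5/14) = (205/182)/(5/14) = 41/13.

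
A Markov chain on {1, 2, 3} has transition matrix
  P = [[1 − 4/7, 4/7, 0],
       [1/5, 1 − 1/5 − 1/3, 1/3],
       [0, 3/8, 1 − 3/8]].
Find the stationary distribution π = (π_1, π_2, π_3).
π = (63/403, 180/403, 160/403)

This is a birth-death chain on three states, which satisfies detailed balance: π_1 · P_{12} = π_2 · P_{21} and π_2 · P_{23} = π_3 · P_{32}.
From π_1 · 4/7 = π_2 · 1/5: π_2/π_1 = (4/7)/(1/5) = 20/7.
From π_2 · 1/3 = π_3 · 3/8: π_3/π_2 = (1/3)/(3/8) = 8/9.
Take π_1 proportional to 1; then unnormalized π = (1, 20/7, 160/63). Normalize by dividing by the sum 403/63:
  π = (63/403, 180/403, 160/403).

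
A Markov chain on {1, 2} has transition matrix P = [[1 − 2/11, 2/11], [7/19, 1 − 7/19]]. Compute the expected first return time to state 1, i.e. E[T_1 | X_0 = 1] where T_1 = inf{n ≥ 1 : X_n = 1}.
E[T_1 | X_0 = 1] = 1/π_1 = 115/77

For an irreducible recurrent Markov chain with stationary distribution π, E[T_i | X_0 = i] = 1/π_i (Kac's formula). Here π_1 = (7/19)/(2/11 + 7/19) = (7/19)/(115/209) = 77/115, so E[T_1 | X_0 = 1] = 1/π_1 = (2/11 + 7/19)/(7/19) = (115/209)/(7/19) = 115/77.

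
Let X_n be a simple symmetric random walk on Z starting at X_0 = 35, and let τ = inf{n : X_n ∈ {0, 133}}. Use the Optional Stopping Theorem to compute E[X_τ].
E[X_τ] = 35

X_n is a martingale and τ is a bounded-mean stopping time (indeed τ is finite a.s. with bounded expectation since the walk is in a bounded region). By the OST, E[X_τ] = E[X_0] = 35. Equivalently: E[X_τ] = 133 · P(hit 133 first) + 0 · P(hit 0 first) = 133 · (35/133) = 35.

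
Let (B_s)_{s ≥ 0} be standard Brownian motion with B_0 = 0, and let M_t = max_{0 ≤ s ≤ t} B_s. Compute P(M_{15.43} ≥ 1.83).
P(M_{15.43} ≥ 1.83) = 2·P(B_{15.43} ≥ 1.83) = 2(1 − Φ(1.83/√15.43)) ≈ 0.6413

By the reflection principle for Brownian motion, P(M_t ≥ a) = 2 · P(B_t ≥ a) for a ≥ 0. Since B_t ~ N(0, t), P(B_t ≥ 1.83) = 1 − Φ(1.83/√t) = 1 − Φ(1.83/√15.43) = 1 − Φ(0.4659). So
  P(M_{15.43} ≥ 1.83) = 2(1 − Φ(0.4659)) ≈ 0.6413.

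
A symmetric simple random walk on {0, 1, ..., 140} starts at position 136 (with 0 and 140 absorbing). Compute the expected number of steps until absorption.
E[τ | X_0 = 136] = 544

Let v_k = E[τ | X_0 = k]. Boundary: v_0 = v_140 = 0. Recurrence: v_k = 1 + (v_{k-1} + v_{k+1})/2 for 1 ≤ k ≤ 139. The particular solution to v_k − (v_{k-1} + v_{k+1})/2 = 1 is v_k = −k^2. Adding homogeneous solution A + B k and matching boundaries gives v_k = k (140 − k). Substituting k = 136: v_136 = 136 · 4 = 544.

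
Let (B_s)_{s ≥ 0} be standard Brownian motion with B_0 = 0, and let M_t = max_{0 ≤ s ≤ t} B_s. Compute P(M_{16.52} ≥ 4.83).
P(M_{16.52} ≥ 4.83) = 2·P(B_{16.52} ≥ 4.83) = 2(1 − Φ(4.83/√16.52)) ≈ 0.2347

By the reflection principle for Brownian motion, P(M_t ≥ a) = 2 · P(B_t ≥ a) for a ≥ 0. Since B_t ~ N(0, t), P(B_t ≥ 4.83) = 1 − Φ(4.83/√t) = 1 − Φ(4.83/√16.52) = 1 − Φ(1.1883). So
  P(M_{16.52} ≥ 4.83) = 2(1 − Φ(1.1883)) ≈ 0.2347.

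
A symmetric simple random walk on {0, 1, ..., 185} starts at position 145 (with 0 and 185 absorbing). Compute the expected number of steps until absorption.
E[τ | X_0 = 145] = 5800

Let v_k = E[τ | X_0 = k]. Boundary: v_0 = v_185 = 0. Recurrence: v_k = 1 + (v_{k-1} + v_{k+1})/2 for 1 ≤ k ≤ 184. The particular solution to v_k − (v_{k-1} + v_{k+1})/2 = 1 is v_k = −k^2. Adding homogeneous solution A + B k and matching boundaries gives v_k = k (185 − k). Substituting k = 145: v_145 = 145 · 40 = 5800.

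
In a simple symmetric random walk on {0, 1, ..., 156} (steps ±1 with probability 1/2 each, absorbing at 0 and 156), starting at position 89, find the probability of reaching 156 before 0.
P(hit 156 before 0) = 89/156

Let u_k = P(hit 156 before 0 | start at k). Then u_0 = 0, u_156 = 1, and u_k = u_{k-1}/2 + u_{k+1}/2 for 1 ≤ k ≤ 155. This harmonic recurrence is solved by u_k = k/156, giving u_89 = 89/156.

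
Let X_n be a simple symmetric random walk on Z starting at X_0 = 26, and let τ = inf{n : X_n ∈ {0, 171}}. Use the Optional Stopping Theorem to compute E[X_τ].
E[X_τ] = 26

X_n is a martingale and τ is a bounded-mean stopping time (indeed τ is finite a.s. with bounded expectation since the walk is in a bounded region). By the OST, E[X_τ] = E[X_0] = 26. Equivalently: E[X_τ] = 171 · P(hit 171 first) + 0 · P(hit 0 first) = 171 · (26/171) = 26.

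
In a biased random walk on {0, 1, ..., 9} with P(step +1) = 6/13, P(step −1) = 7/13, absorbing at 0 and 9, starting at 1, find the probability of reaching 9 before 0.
P(hit 9 before 0) = (1 − (7/6)^1) / (1 − (7/6)^9) = 1679616/30275911

Let u_k denote P(reach 9 before 0 | start at k). Boundary: u_0 = 0, u_9 = 1. Recurrence: u_k = 6/13·u_{k+1} + 7/13·u_{k-1} for 1 ≤ k ≤ 8. Try u_k = A + B·r^k with r = q/p = (7/13)/(6/13) = 7/6. Substitution satisfies the recurrence; boundary conditions give:
  u_k = (1 − r^k) / (1 − r^N) = (1 − (7/6)^1) / (1 − (7/6)^9) = 1679616/30275911.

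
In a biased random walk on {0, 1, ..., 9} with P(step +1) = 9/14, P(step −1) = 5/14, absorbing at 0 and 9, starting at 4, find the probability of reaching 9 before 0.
P(hit 9 before 0) = (1 − (5/9)^4) / (1 − (5/9)^9) = 87628716/96366841

Let u_k denote P(reach 9 before 0 | start at k). Boundary: u_0 = 0, u_9 = 1. Recurrence: u_k = 9/14·u_{k+1} + 5/14·u_{k-1} for 1 ≤ k ≤ 8. Try u_k = A + B·r^k with r = q/p = (5/14)/(9/14) = 5/9. Substitution satisfies the recurrence; boundary conditions give:
  u_k = (1 − r^k) / (1 − r^N) = (1 − (5/9)^4) / (1 − (5/9)^9) = 87628716/96366841.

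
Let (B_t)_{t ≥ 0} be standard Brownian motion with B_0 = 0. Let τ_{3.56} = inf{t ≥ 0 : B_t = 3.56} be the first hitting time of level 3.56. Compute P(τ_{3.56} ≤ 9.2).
P(τ_{3.56} ≤ 9.2) = 2(1 − Φ(3.56/√9.2)) = 2(1 − Φ(1.1737)) ≈ 0.2405

By the reflection principle for standard BM, P(τ_b ≤ t) = 2 · P(B_t ≥ b). Since B_t ~ N(0, t), P(B_t ≥ 3.56) = 1 − Φ(3.56/√t) = 1 − Φ(3.56/√9.2) = 1 − Φ(1.1737) ≈ 0.12026. Doubling: P(τ_{3.56} ≤ 9.2) ≈ 2 · 0.12026 = 0.24052 ≈ 0.2405.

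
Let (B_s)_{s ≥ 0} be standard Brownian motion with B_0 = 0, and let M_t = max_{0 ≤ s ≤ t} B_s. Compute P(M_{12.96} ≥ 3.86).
P(M_{12.96} ≥ 3.86) = 2·P(B_{12.96} ≥ 3.86) = 2(1 − Φ(3.86/√12.96)) ≈ 0.2836

By the reflection principle for Brownian motion, P(M_t ≥ a) = 2 · P(B_t ≥ a) for a ≥ 0. Since B_t ~ N(0, t), P(B_t ≥ 3.86) = 1 − Φ(3.86/√t) = 1 − Φ(3.86/√12.96) = 1 − Φ(1.0722). So
  P(M_{12.96} ≥ 3.86) = 2(1 − Φ(1.0722)) ≈ 0.2836.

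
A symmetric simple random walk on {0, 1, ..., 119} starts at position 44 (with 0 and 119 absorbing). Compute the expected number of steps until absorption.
E[τ | X_0 = 44] = 3300

Let v_k = E[τ | X_0 = k]. Boundary: v_0 = v_119 = 0. Recurrence: v_k = 1 + (v_{k-1} + v_{k+1})/2 for 1 ≤ k ≤ 118. The particular solution to v_k − (v_{k-1} + v_{k+1})/2 = 1 is v_k = −k^2. Adding homogeneous solution A + B k and matching boundaries gives v_k = k (119 − k). Substituting k = 44: v_44 = 44 · 75 = 3300.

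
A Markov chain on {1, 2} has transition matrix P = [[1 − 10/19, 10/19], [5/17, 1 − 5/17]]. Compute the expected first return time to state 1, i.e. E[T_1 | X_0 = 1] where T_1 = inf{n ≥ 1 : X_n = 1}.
E[T_1 | X_0 = 1] = 1/π_1 = 53/19

For an irreducible recurrent Markov chain with stationary distribution π, E[T_i | X_0 = i] = 1/π_i (Kac's formula). Here π_1 = (5/17)/(10/19 + 5/17) = (5/17)/(265/323) = 19/53, so E[T_1 | X_0 = 1] = 1/π_1 = (10/19 + 5/17)/(5/17) = (265/323)/(5/17) = 53/19.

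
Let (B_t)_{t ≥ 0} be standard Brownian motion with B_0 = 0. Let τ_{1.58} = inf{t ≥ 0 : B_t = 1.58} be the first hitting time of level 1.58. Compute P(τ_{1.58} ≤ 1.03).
P(τ_{1.58} ≤ 1.03) = 2(1 − Φ(1.58/√1.03)) = 2(1 − Φ(1.5568)) ≈ 0.1195

By the reflection principle for standard BM, P(τ_b ≤ t) = 2 · P(B_t ≥ b). Since B_t ~ N(0, t), P(B_t ≥ 1.58) = 1 − Φ(1.58/√t) = 1 − Φ(1.58/√1.03) = 1 − Φ(1.5568) ≈ 0.05976. Doubling: P(τ_{1.58} ≤ 1.03) ≈ 2 · 0.05976 = 0.11952 ≈ 0.1195.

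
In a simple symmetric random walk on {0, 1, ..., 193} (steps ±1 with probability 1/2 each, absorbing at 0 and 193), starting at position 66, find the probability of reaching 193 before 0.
P(hit 193 before 0) = 66/193

Let u_k = P(hit 193 before 0 | start at k). Then u_0 = 0, u_193 = 1, and u_k = u_{k-1}/2 + u_{k+1}/2 for 1 ≤ k ≤ 192. This harmonic recurrence is solved by u_k = k/193, giving u_66 = 66/193.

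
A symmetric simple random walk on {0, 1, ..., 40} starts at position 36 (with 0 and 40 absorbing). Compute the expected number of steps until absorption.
E[τ | X_0 = 36] = 144

Let v_k = E[τ | X_0 = k]. Boundary: v_0 = v_40 = 0. Recurrence: v_k = 1 + (v_{k-1} + v_{k+1})/2 for 1 ≤ k ≤ 39. The particular solution to v_k − (v_{k-1} + v_{k+1})/2 = 1 is v_k = −k^2. Adding homogeneous solution A + B k and matching boundaries gives v_k = k (40 − k). Substituting k = 36: v_36 = 36 · 4 = 144.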